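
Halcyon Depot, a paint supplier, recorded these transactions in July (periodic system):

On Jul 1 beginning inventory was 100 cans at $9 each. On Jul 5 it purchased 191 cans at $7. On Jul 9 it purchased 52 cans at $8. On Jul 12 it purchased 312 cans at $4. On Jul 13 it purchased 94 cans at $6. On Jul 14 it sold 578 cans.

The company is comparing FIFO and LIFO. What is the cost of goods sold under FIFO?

FIFO COGS: 100 @ $9 + 191 @ $7 + 52 @ $8 + 235 @ $4 = $3,593
LIFO COGS: 94 @ $6 + 312 @ $4 + 52 @ $8 + 120 @ $7 = $3,068

COGS = $3,593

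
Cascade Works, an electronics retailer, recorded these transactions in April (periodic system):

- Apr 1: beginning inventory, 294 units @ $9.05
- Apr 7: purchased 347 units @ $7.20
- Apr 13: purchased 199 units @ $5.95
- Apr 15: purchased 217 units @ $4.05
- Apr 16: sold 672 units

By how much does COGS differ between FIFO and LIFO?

FIFO COGS: 294 @ $9.05 + 347 @ $7.20 + 31 @ $5.95 = $5,343.55
LIFO COGS: 217 @ $4.05 + 199 @ $5.95 + 256 @ $7.20 = $3,906.10
Difference = |$5,343.55 − $3,906.10| = $1,437.45

$1,437.45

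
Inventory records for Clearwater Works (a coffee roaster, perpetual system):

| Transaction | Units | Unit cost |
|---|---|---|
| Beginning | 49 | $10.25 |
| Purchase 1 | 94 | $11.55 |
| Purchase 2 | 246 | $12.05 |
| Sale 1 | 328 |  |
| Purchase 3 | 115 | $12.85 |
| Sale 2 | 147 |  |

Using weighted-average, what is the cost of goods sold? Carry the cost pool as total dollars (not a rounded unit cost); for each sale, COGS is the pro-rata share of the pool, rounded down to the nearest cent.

After Beginning: 49 on hand, pool $502.25 (≈ $10.2500 each)
After Purchase 1: 143 on hand, pool $1,587.95 (≈ $11.1045 each)
After Purchase 2: 389 on hand, pool $4,552.25 (≈ $11.7024 each)
Sale 1, sell 328: 328/389 × $4,552.25 → $3,838.40
After Purchase 3: 176 on hand, pool $2,191.60 (≈ $12.4523 each)
Sale 2, sell 147: 147/176 × $2,191.60 → $1,830.48
Total COGS = $3,838.40 + $1,830.48 = $5,668.88
Ending inventory (cost pool remaining) = $361.12
Check: goods available $6,030.00 = COGS $5,668.88 + ending $361.12

COGS = $5,668.88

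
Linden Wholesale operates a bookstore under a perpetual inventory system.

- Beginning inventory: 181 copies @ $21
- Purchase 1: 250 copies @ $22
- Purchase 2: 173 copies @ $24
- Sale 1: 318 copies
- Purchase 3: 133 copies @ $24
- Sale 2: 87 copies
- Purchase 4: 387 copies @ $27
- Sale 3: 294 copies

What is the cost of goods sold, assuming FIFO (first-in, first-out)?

COGS = $15,733

Sale 1 (318) [FIFO — oldest first]: 181 @ $21 + 137 @ $22 = $6,815
Sale 2 (87) [FIFO — oldest first]: 87 @ $22 = $1,914
Sale 3 (294) [FIFO — oldest first]: 26 @ $22 + 173 @ $24 + 95 @ $24 = $7,004
Total COGS = $6,815 + $1,914 + $7,004 = $15,733
Ending inventory: 38 @ $24 + 387 @ $27 = $11,361
Check: goods available $27,094 = COGS $15,733 + ending $11,361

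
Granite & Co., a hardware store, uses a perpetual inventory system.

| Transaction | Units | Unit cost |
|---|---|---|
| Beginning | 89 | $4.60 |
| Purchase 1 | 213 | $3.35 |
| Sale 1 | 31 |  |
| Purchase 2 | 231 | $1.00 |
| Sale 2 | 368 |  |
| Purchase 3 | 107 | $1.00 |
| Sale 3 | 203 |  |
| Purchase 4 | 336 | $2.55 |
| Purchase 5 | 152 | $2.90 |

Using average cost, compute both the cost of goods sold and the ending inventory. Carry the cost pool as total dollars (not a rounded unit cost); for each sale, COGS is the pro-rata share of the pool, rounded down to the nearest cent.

COGS = $1,391.94; ending inventory = $1,366.61

After Beginning: 89 on hand, pool $409.40 (≈ $4.6000 each)
After Purchase 1: 302 on hand, pool $1,122.95 (≈ $3.7184 each)
Sale 1, sell 31: 31/302 × $1,122.95 → $115.26
After Purchase 2: 502 on hand, pool $1,238.69 (≈ $2.4675 each)
Sale 2, sell 368: 368/502 × $1,238.69 → $908.04
After Purchase 3: 241 on hand, pool $437.65 (≈ $1.8160 each)
Sale 3, sell 203: 203/241 × $437.65 → $368.64
After Purchase 4: 374 on hand, pool $925.81 (≈ $2.4754 each)
After Purchase 5: 526 on hand, pool $1,366.61 (≈ $2.5981 each)
Total COGS = $115.26 + $908.04 + $368.64 = $1,391.94
Ending inventory (cost pool remaining) = $1,366.61
Check: goods available $2,758.55 = COGS $1,391.94 + ending $1,366.61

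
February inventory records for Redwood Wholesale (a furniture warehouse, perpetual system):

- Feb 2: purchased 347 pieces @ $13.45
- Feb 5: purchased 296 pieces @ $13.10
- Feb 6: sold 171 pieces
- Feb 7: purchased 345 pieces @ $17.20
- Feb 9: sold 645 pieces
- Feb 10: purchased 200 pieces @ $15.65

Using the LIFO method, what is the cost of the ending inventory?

Feb 6, 171 sold [LIFO — newest first]: 171 @ $13.10 = $2,240.10
Feb 9, 645 sold [LIFO — newest first]: 345 @ $17.20 + 125 @ $13.10 + 175 @ $13.45 = $9,925.25
Total COGS = $2,240.10 + $9,925.25 = $12,165.35
Ending inventory: 172 @ $13.45 + 200 @ $15.65 = $5,443.40

Ending inventory = $5,443.40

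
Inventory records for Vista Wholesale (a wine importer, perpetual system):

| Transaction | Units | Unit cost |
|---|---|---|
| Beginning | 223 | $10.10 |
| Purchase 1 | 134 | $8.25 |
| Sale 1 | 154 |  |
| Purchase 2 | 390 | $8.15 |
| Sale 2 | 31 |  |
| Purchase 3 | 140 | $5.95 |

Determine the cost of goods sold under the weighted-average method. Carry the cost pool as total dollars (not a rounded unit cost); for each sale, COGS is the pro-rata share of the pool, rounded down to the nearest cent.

After Beginning: 223 on hand, pool $2,252.30 (≈ $10.1000 each)
After Purchase 1: 357 on hand, pool $3,357.80 (≈ $9.4056 each)
Sale 1, sell 154: 154/357 × $3,357.80 → $1,448.46
After Purchase 2: 593 on hand, pool $5,087.84 (≈ $8.5798 each)
Sale 2, sell 31: 31/593 × $5,087.84 → $265.97
After Purchase 3: 702 on hand, pool $5,654.87 (≈ $8.0554 each)
Total COGS = $1,448.46 + $265.97 = $1,714.43
Ending inventory (cost pool remaining) = $5,654.87

COGS = $1,714.43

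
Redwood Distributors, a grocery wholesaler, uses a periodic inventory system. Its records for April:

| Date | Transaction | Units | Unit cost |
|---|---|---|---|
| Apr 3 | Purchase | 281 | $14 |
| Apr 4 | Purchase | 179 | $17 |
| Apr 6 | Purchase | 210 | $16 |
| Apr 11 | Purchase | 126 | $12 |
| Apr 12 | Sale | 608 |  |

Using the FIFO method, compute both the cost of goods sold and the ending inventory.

Apr 12, 608 sold [FIFO — oldest first]: 281 @ $14 + 179 @ $17 + 148 @ $16 = $9,345
Ending inventory: 62 @ $16 + 126 @ $12 = $2,504

COGS = $9,345; ending inventory = $2,504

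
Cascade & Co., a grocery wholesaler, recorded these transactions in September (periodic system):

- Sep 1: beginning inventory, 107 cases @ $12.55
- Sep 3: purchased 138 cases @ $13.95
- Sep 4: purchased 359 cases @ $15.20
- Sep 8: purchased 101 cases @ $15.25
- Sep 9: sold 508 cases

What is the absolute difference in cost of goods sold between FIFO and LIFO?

$401.10

FIFO COGS: 107 @ $12.55 + 138 @ $13.95 + 263 @ $15.20 = $7,265.55
LIFO COGS: 101 @ $15.25 + 359 @ $15.20 + 48 @ $13.95 = $7,666.65
Difference = |$7,265.55 − $7,666.65| = $401.10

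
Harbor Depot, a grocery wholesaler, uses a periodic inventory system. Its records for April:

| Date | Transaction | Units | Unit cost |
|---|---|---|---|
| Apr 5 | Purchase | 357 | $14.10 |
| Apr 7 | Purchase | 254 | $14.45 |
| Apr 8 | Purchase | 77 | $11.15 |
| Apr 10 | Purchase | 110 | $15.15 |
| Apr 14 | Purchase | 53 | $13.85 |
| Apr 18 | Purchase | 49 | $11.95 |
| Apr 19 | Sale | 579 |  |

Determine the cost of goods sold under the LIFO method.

Apr 19, 579 sold [LIFO — newest first]: 49 @ $11.95 + 53 @ $13.85 + 110 @ $15.15 + 77 @ $11.15 + 254 @ $14.45 + 36 @ $14.10 = $8,022.55
Ending inventory: 321 @ $14.10 = $4,526.10

COGS = $8,022.55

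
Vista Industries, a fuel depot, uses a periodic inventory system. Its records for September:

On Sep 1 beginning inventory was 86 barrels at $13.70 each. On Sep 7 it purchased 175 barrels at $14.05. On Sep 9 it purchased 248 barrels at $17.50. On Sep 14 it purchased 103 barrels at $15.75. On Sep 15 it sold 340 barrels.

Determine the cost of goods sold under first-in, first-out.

Sep 15, 340 sold [FIFO — oldest first]: 86 @ $13.70 + 175 @ $14.05 + 79 @ $17.50 = $5,019.45
Ending inventory: 169 @ $17.50 + 103 @ $15.75 = $4,579.75

COGS = $5,019.45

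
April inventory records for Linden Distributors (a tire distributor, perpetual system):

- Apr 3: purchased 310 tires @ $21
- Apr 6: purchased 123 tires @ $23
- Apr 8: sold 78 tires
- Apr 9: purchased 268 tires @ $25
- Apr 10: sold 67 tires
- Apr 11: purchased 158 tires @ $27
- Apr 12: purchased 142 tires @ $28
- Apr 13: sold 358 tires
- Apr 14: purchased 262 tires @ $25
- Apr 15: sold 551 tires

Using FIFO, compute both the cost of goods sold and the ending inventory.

COGS = $25,606; ending inventory = $5,225

Apr 8, 78 sold [FIFO — oldest first]: 78 @ $21 = $1,638
Apr 10, 67 sold [FIFO — oldest first]: 67 @ $21 = $1,407
Apr 13, 358 sold [FIFO — oldest first]: 165 @ $21 + 123 @ $23 + 70 @ $25 = $8,044
Apr 15, 551 sold [FIFO — oldest first]: 198 @ $25 + 158 @ $27 + 142 @ $28 + 53 @ $25 = $14,517
Total COGS = $1,638 + $1,407 + $8,044 + $14,517 = $25,606
Ending inventory: 209 @ $25 = $5,225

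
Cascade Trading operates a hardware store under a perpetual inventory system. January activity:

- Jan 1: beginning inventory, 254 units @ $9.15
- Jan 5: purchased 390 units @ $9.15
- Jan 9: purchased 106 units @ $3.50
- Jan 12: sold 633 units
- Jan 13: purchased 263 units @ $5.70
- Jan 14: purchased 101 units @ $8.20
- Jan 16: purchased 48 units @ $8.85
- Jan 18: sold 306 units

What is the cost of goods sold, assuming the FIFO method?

Jan 12, 633 sold [FIFO — oldest first]: 254 @ $9.15 + 379 @ $9.15 = $5,791.95
Jan 18, 306 sold [FIFO — oldest first]: 11 @ $9.15 + 106 @ $3.50 + 189 @ $5.70 = $1,548.95
Total COGS = $5,791.95 + $1,548.95 = $7,340.90
Ending inventory: 74 @ $5.70 + 101 @ $8.20 + 48 @ $8.85 = $1,674.80

COGS = $7,340.90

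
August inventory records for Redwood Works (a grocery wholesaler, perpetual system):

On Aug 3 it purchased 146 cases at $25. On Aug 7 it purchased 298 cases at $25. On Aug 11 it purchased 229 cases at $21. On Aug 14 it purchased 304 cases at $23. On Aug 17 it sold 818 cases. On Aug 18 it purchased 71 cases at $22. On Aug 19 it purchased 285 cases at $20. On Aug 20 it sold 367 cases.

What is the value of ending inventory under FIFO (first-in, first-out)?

Aug 17, 818 sold [FIFO — oldest first]: 146 @ $25 + 298 @ $25 + 229 @ $21 + 145 @ $23 = $19,244
Aug 20, 367 sold [FIFO — oldest first]: 159 @ $23 + 71 @ $22 + 137 @ $20 = $7,959
Total COGS = $19,244 + $7,959 = $27,203
Ending inventory: 148 @ $20 = $2,960
Check: goods available $30,163 = COGS $27,203 + ending $2,960

Ending inventory = $2,960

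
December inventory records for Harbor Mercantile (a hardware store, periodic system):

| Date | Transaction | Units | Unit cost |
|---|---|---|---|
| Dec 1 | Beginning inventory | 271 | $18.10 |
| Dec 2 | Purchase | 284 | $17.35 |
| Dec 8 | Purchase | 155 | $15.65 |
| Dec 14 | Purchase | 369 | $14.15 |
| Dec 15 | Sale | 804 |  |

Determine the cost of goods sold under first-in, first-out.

COGS = $13,588.35

Dec 15, 804 sold [FIFO — oldest first]: 271 @ $18.10 + 284 @ $17.35 + 155 @ $15.65 + 94 @ $14.15 = $13,588.35
Ending inventory: 275 @ $14.15 = $3,891.25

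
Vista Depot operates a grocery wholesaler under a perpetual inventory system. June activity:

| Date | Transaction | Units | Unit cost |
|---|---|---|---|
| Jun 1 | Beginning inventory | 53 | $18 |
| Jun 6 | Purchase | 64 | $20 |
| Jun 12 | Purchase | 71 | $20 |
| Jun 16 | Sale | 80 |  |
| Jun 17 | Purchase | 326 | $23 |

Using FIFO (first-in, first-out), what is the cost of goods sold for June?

Jun 16, 80 sold [FIFO — oldest first]: 53 @ $18 + 27 @ $20 = $1,494
Ending inventory: 37 @ $20 + 71 @ $20 + 326 @ $23 = $9,658

COGS = $1,494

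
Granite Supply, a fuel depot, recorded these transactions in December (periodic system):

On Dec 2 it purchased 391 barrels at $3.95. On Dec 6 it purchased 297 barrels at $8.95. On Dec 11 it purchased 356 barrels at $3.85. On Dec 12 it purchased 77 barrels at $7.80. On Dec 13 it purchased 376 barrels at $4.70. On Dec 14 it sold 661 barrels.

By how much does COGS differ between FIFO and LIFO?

FIFO COGS: 391 @ $3.95 + 270 @ $8.95 = $3,960.95
LIFO COGS: 376 @ $4.70 + 77 @ $7.80 + 208 @ $3.85 = $3,168.60
Difference = |$3,960.95 − $3,168.60| = $792.35

$792.35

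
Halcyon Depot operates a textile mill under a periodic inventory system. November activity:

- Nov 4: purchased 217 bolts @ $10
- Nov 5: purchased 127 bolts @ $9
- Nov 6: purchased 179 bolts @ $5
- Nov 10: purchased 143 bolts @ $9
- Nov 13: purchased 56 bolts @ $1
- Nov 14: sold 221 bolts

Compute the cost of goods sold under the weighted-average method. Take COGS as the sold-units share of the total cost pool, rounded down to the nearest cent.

COGS = $1,699.12

Nov 14, sell 221: 221/722 × $5,551.00 → $1,699.12
Ending inventory (cost pool remaining) = $3,851.88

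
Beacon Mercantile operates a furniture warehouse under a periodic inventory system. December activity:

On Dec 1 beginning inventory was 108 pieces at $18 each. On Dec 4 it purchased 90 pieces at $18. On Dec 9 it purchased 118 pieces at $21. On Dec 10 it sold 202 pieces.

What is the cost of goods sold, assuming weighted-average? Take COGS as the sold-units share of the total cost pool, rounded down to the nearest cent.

Dec 10, sell 202: 202/316 × $6,042.00 → $3,862.29
Ending inventory (cost pool remaining) = $2,179.71

COGS = $3,862.29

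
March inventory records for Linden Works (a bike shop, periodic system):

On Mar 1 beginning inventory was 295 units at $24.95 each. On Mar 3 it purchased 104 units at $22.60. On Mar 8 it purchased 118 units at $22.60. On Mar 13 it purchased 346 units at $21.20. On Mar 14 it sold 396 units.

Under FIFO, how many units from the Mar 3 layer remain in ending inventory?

3

Mar 14, 396 sold [FIFO — oldest first]: 295 @ $24.95 + 101 @ $22.60 = $9,642.85
Ending inventory: 3 @ $22.60 + 118 @ $22.60 + 346 @ $21.20 = $10,069.80
Check: goods available $19,712.65 = COGS $9,642.85 + ending $10,069.80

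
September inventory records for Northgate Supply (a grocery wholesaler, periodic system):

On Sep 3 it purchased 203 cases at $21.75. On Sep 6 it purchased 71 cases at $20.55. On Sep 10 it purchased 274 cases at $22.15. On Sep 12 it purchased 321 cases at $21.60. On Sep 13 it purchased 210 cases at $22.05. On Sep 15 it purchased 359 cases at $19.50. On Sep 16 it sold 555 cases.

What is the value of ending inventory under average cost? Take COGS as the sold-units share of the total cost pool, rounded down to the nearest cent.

Sep 16, sell 555: 555/1438 × $30,508.00 → $11,774.64
Ending inventory (cost pool remaining) = $18,733.36
Check: goods available $30,508.00 = COGS $11,774.64 + ending $18,733.36

Ending inventory = $18,733.36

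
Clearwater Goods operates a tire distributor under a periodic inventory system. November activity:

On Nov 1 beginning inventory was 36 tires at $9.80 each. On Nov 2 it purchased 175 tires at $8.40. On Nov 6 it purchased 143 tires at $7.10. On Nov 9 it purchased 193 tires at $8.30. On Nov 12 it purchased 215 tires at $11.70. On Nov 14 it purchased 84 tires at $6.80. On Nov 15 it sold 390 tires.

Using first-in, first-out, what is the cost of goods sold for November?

Nov 15, 390 sold [FIFO — oldest first]: 36 @ $9.80 + 175 @ $8.40 + 143 @ $7.10 + 36 @ $8.30 = $3,136.90
Ending inventory: 157 @ $8.30 + 215 @ $11.70 + 84 @ $6.80 = $4,389.80
Check: goods available $7,526.70 = COGS $3,136.90 + ending $4,389.80

COGS = $3,136.90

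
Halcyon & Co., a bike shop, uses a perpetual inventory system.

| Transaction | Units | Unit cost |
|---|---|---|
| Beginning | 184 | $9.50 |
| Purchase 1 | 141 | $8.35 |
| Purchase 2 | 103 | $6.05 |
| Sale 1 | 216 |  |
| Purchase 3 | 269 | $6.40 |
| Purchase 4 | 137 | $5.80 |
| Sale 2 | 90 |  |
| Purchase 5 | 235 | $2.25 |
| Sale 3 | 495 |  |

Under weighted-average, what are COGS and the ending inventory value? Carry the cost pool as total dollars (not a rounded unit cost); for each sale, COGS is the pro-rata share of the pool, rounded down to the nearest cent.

After Beginning: 184 on hand, pool $1,748.00 (≈ $9.5000 each)
After Purchase 1: 325 on hand, pool $2,925.35 (≈ $9.0011 each)
After Purchase 2: 428 on hand, pool $3,548.50 (≈ $8.2909 each)
Sale 1, sell 216: 216/428 × $3,548.50 → $1,790.83
After Purchase 3: 481 on hand, pool $3,479.27 (≈ $7.2334 each)
After Purchase 4: 618 on hand, pool $4,273.87 (≈ $6.9156 each)
Sale 2, sell 90: 90/618 × $4,273.87 → $622.40
After Purchase 5: 763 on hand, pool $4,180.22 (≈ $5.4787 each)
Sale 3, sell 495: 495/763 × $4,180.22 → $2,711.93
Total COGS = $1,790.83 + $622.40 + $2,711.93 = $5,125.16
Ending inventory (cost pool remaining) = $1,468.29

COGS = $5,125.16; ending inventory = $1,468.29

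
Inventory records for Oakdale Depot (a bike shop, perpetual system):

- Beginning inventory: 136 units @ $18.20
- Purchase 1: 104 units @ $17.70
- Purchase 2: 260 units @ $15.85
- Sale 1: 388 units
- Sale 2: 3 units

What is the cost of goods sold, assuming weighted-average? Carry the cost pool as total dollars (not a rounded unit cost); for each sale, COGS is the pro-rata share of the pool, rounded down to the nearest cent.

After Beginning: 136 on hand, pool $2,475.20 (≈ $18.2000 each)
After Purchase 1: 240 on hand, pool $4,316.00 (≈ $17.9833 each)
After Purchase 2: 500 on hand, pool $8,437.00 (≈ $16.8740 each)
Sale 1, sell 388: 388/500 × $8,437.00 → $6,547.11
Sale 2, sell 3: 3/112 × $1,889.89 → $50.62
Total COGS = $6,547.11 + $50.62 = $6,597.73
Ending inventory (cost pool remaining) = $1,839.27

COGS = $6,597.73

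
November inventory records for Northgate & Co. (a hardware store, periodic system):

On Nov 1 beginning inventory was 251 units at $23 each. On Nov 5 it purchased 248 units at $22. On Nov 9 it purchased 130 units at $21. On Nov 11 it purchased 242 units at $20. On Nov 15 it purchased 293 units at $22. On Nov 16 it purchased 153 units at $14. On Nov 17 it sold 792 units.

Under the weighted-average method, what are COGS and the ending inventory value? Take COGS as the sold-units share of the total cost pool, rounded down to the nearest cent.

Nov 17, sell 792: 792/1317 × $27,387.00 → $16,469.63
Ending inventory (cost pool remaining) = $10,917.37

COGS = $16,469.63; ending inventory = $10,917.37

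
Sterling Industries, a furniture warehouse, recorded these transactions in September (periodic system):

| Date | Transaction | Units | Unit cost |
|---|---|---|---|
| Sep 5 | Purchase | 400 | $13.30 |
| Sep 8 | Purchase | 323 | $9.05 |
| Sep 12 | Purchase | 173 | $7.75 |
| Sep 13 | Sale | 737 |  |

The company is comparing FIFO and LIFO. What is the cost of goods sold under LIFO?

COGS = $7,469.20

FIFO COGS: 400 @ $13.30 + 323 @ $9.05 + 14 @ $7.75 = $8,351.65
LIFO COGS: 173 @ $7.75 + 323 @ $9.05 + 241 @ $13.30 = $7,469.20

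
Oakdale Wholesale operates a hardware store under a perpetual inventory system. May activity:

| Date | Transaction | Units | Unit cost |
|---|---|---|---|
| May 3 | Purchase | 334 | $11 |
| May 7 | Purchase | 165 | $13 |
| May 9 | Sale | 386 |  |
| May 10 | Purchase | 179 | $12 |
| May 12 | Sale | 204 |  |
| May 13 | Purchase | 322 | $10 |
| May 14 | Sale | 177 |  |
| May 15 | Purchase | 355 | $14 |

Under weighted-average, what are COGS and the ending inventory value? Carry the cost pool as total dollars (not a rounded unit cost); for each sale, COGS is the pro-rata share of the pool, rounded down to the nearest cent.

After May 3: 334 on hand, pool $3,674.00 (≈ $11.0000 each)
After May 7: 499 on hand, pool $5,819.00 (≈ $11.6613 each)
May 9, sell 386: 386/499 × $5,819.00 → $4,501.27
After May 10: 292 on hand, pool $3,465.73 (≈ $11.8689 each)
May 12, sell 204: 204/292 × $3,465.73 → $2,421.26
After May 13: 410 on hand, pool $4,264.47 (≈ $10.4011 each)
May 14, sell 177: 177/410 × $4,264.47 → $1,841.00
After May 15: 588 on hand, pool $7,393.47 (≈ $12.5739 each)
Total COGS = $4,501.27 + $2,421.26 + $1,841.00 = $8,763.53
Ending inventory (cost pool remaining) = $7,393.47

COGS = $8,763.53; ending inventory = $7,393.47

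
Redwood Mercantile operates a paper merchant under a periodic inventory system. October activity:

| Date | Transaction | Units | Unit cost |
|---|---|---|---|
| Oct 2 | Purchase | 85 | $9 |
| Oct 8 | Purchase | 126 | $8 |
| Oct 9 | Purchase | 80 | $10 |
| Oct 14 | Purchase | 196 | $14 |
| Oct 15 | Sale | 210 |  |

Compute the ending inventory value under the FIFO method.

Oct 15, 210 sold [FIFO — oldest first]: 85 @ $9 + 125 @ $8 = $1,765
Ending inventory: 1 @ $8 + 80 @ $10 + 196 @ $14 = $3,552

Ending inventory = $3,552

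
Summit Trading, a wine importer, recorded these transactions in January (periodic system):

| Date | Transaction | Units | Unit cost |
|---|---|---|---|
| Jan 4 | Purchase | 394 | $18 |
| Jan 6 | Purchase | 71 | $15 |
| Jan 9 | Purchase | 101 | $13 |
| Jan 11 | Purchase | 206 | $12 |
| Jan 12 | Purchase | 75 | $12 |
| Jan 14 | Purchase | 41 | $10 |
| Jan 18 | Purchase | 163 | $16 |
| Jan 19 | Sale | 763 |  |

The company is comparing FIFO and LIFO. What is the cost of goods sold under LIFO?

FIFO COGS: 394 @ $18 + 71 @ $15 + 101 @ $13 + 197 @ $12 = $11,834
LIFO COGS: 163 @ $16 + 41 @ $10 + 75 @ $12 + 206 @ $12 + 101 @ $13 + 71 @ $15 + 106 @ $18 = $10,676

COGS = $10,676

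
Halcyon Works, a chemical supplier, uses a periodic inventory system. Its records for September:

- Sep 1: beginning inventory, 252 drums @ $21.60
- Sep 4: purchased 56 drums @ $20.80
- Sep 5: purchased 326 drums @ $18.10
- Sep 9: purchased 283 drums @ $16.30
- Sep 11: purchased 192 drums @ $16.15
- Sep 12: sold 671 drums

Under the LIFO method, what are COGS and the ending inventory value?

COGS = $11,261.30; ending inventory = $8,961.00

Sep 12, 671 sold [LIFO — newest first]: 192 @ $16.15 + 283 @ $16.30 + 196 @ $18.10 = $11,261.30
Ending inventory: 252 @ $21.60 + 56 @ $20.80 + 130 @ $18.10 = $8,961.00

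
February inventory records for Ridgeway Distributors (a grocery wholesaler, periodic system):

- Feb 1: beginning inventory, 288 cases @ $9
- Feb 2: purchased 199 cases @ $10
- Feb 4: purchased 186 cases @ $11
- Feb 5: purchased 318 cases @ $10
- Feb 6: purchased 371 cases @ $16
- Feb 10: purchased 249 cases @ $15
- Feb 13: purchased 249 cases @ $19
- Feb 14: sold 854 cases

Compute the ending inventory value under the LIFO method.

Ending inventory = $10,048

Feb 14, 854 sold [LIFO — newest first]: 249 @ $19 + 249 @ $15 + 356 @ $16 = $14,162
Ending inventory: 288 @ $9 + 199 @ $10 + 186 @ $11 + 318 @ $10 + 15 @ $16 = $10,048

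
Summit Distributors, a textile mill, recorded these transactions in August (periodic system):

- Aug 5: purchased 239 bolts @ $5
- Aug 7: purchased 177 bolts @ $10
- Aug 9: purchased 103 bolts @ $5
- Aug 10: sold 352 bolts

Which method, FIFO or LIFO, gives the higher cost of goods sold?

LIFO

FIFO COGS: 239 @ $5 + 113 @ $10 = $2,325
LIFO COGS: 103 @ $5 + 177 @ $10 + 72 @ $5 = $2,645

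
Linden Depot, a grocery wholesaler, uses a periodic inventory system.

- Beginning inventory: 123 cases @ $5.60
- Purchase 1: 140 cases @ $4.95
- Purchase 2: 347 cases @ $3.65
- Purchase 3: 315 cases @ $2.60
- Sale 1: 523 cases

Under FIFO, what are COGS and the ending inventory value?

COGS = $2,330.80; ending inventory = $1,136.55

Sale 1 (523) [FIFO — oldest first]: 123 @ $5.60 + 140 @ $4.95 + 260 @ $3.65 = $2,330.80
Ending inventory: 87 @ $3.65 + 315 @ $2.60 = $1,136.55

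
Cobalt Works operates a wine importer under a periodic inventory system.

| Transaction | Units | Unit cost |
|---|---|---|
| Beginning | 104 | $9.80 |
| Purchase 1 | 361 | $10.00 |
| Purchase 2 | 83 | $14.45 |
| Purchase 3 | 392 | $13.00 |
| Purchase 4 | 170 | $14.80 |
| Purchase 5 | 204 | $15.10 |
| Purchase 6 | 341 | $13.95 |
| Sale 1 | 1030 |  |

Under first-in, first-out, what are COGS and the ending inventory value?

Sale 1 (1030) [FIFO — oldest first]: 104 @ $9.80 + 361 @ $10.00 + 83 @ $14.45 + 392 @ $13.00 + 90 @ $14.80 = $12,256.55
Ending inventory: 80 @ $14.80 + 204 @ $15.10 + 341 @ $13.95 = $9,021.35

COGS = $12,256.55; ending inventory = $9,021.35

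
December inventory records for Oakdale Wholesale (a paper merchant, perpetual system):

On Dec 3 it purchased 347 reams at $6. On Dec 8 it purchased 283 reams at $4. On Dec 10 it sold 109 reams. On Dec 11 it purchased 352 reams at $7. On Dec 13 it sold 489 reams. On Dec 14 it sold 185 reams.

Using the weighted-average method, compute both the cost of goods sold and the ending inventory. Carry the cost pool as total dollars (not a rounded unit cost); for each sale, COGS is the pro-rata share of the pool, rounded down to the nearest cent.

After Dec 3: 347 on hand, pool $2,082.00 (≈ $6.0000 each)
After Dec 8: 630 on hand, pool $3,214.00 (≈ $5.1016 each)
Dec 10, sell 109: 109/630 × $3,214.00 → $556.07
After Dec 11: 873 on hand, pool $5,121.93 (≈ $5.8670 each)
Dec 13, sell 489: 489/873 × $5,121.93 → $2,868.98
Dec 14, sell 185: 185/384 × $2,252.95 → $1,085.40
Total COGS = $556.07 + $2,868.98 + $1,085.40 = $4,510.45
Ending inventory (cost pool remaining) = $1,167.55
Check: goods available $5,678.00 = COGS $4,510.45 + ending $1,167.55

COGS = $4,510.45; ending inventory = $1,167.55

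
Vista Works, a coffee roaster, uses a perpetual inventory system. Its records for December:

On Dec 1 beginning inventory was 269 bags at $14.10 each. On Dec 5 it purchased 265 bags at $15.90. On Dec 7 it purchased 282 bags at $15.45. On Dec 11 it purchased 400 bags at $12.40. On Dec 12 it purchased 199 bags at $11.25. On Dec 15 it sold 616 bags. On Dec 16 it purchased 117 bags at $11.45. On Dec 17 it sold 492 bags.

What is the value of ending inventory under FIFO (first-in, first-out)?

Ending inventory = $4,917.60

Dec 15, 616 sold [FIFO — oldest first]: 269 @ $14.10 + 265 @ $15.90 + 82 @ $15.45 = $9,273.30
Dec 17, 492 sold [FIFO — oldest first]: 200 @ $15.45 + 292 @ $12.40 = $6,710.80
Total COGS = $9,273.30 + $6,710.80 = $15,984.10
Ending inventory: 108 @ $12.40 + 199 @ $11.25 + 117 @ $11.45 = $4,917.60
Check: goods available $20,901.70 = COGS $15,984.10 + ending $4,917.60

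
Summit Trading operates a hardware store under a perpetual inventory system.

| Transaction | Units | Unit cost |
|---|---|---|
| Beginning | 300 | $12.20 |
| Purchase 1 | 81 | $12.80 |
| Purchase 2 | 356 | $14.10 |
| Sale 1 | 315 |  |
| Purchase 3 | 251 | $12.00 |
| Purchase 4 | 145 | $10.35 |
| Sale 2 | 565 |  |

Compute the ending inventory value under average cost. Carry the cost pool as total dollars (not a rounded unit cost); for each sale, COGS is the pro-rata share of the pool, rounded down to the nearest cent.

After Beginning: 300 on hand, pool $3,660.00 (≈ $12.2000 each)
After Purchase 1: 381 on hand, pool $4,696.80 (≈ $12.3276 each)
After Purchase 2: 737 on hand, pool $9,716.40 (≈ $13.1837 each)
Sale 1, sell 315: 315/737 × $9,716.40 → $4,152.87
After Purchase 3: 673 on hand, pool $8,575.53 (≈ $12.7422 each)
After Purchase 4: 818 on hand, pool $10,076.28 (≈ $12.3182 each)
Sale 2, sell 565: 565/818 × $10,076.28 → $6,959.77
Total COGS = $4,152.87 + $6,959.77 = $11,112.64
Ending inventory (cost pool remaining) = $3,116.51
Check: goods available $14,229.15 = COGS $11,112.64 + ending $3,116.51

Ending inventory = $3,116.51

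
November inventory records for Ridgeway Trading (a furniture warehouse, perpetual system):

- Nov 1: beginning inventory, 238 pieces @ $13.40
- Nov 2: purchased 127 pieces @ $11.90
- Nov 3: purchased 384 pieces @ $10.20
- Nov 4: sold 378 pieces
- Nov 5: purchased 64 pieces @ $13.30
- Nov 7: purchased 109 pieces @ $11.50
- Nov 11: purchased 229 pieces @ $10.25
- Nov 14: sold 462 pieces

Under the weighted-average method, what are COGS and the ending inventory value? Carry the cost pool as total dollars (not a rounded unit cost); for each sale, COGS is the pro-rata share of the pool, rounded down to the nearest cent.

After Nov 1: 238 on hand, pool $3,189.20 (≈ $13.4000 each)
After Nov 2: 365 on hand, pool $4,700.50 (≈ $12.8781 each)
After Nov 3: 749 on hand, pool $8,617.30 (≈ $11.5051 each)
Nov 4, sell 378: 378/749 × $8,617.30 → $4,348.91
After Nov 5: 435 on hand, pool $5,119.59 (≈ $11.7692 each)
After Nov 7: 544 on hand, pool $6,373.09 (≈ $11.7152 each)
After Nov 11: 773 on hand, pool $8,720.34 (≈ $11.2812 each)
Nov 14, sell 462: 462/773 × $8,720.34 → $5,211.89
Total COGS = $4,348.91 + $5,211.89 = $9,560.80
Ending inventory (cost pool remaining) = $3,508.45

COGS = $9,560.80; ending inventory = $3,508.45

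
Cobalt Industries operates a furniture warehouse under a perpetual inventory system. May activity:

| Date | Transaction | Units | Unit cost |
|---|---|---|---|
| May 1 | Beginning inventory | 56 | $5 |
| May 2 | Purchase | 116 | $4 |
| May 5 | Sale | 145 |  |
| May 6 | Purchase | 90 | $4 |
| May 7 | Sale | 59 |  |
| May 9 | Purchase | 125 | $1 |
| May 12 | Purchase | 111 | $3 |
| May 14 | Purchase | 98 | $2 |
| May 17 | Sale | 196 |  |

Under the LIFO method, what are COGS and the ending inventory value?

May 5, 145 sold [LIFO — newest first]: 116 @ $4 + 29 @ $5 = $609
May 7, 59 sold [LIFO — newest first]: 59 @ $4 = $236
May 17, 196 sold [LIFO — newest first]: 98 @ $2 + 98 @ $3 = $490
Total COGS = $609 + $236 + $490 = $1,335
Ending inventory: 27 @ $5 + 31 @ $4 + 125 @ $1 + 13 @ $3 = $423

COGS = $1,335; ending inventory = $423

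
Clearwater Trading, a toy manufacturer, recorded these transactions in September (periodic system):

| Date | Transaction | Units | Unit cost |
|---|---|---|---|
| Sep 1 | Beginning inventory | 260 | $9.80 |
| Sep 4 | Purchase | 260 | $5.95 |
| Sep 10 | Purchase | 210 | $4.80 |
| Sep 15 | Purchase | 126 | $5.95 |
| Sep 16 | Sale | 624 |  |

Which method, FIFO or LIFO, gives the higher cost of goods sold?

FIFO

FIFO COGS: 260 @ $9.80 + 260 @ $5.95 + 104 @ $4.80 = $4,594.20
LIFO COGS: 126 @ $5.95 + 210 @ $4.80 + 260 @ $5.95 + 28 @ $9.80 = $3,579.10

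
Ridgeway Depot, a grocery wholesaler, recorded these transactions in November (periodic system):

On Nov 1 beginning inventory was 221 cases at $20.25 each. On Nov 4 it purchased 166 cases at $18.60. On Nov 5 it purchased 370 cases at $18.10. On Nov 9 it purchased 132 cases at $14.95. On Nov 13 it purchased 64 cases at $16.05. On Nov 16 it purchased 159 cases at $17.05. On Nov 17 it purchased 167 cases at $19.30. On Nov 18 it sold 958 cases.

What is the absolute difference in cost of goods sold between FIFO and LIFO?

$486.45

FIFO COGS: 221 @ $20.25 + 166 @ $18.60 + 370 @ $18.10 + 132 @ $14.95 + 64 @ $16.05 + 5 @ $17.05 = $17,345.70
LIFO COGS: 167 @ $19.30 + 159 @ $17.05 + 64 @ $16.05 + 132 @ $14.95 + 370 @ $18.10 + 66 @ $18.60 = $16,859.25
Difference = |$17,345.70 − $16,859.25| = $486.45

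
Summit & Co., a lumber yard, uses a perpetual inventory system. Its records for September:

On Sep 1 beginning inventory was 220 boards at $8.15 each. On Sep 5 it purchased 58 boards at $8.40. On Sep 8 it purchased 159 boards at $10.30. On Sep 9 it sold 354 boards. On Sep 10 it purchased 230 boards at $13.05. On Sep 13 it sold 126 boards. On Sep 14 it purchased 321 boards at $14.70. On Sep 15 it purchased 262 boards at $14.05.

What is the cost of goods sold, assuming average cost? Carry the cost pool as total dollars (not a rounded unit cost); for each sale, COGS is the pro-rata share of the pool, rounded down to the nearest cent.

COGS = $4,681.58

After Sep 1: 220 on hand, pool $1,793.00 (≈ $8.1500 each)
After Sep 5: 278 on hand, pool $2,280.20 (≈ $8.2022 each)
After Sep 8: 437 on hand, pool $3,917.90 (≈ $8.9654 each)
Sep 9, sell 354: 354/437 × $3,917.90 → $3,173.76
After Sep 10: 313 on hand, pool $3,745.64 (≈ $11.9669 each)
Sep 13, sell 126: 126/313 × $3,745.64 → $1,507.82
After Sep 14: 508 on hand, pool $6,956.52 (≈ $13.6939 each)
After Sep 15: 770 on hand, pool $10,637.62 (≈ $13.8151 each)
Total COGS = $3,173.76 + $1,507.82 = $4,681.58
Ending inventory (cost pool remaining) = $10,637.62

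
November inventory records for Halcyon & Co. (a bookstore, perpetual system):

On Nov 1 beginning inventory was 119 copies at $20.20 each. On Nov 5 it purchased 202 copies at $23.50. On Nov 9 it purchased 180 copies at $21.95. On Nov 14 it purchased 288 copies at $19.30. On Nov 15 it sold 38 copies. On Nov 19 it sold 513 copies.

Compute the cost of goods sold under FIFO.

COGS = $12,066.80

Nov 15, 38 sold [FIFO — oldest first]: 38 @ $20.20 = $767.60
Nov 19, 513 sold [FIFO — oldest first]: 81 @ $20.20 + 202 @ $23.50 + 180 @ $21.95 + 50 @ $19.30 = $11,299.20
Total COGS = $767.60 + $11,299.20 = $12,066.80
Ending inventory: 238 @ $19.30 = $4,593.40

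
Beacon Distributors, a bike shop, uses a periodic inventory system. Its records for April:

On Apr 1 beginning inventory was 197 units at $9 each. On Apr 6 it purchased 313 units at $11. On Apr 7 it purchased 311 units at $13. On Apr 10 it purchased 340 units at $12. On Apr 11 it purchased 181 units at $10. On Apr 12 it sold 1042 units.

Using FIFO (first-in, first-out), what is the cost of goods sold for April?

Apr 12, 1042 sold [FIFO — oldest first]: 197 @ $9 + 313 @ $11 + 311 @ $13 + 221 @ $12 = $11,911
Ending inventory: 119 @ $12 + 181 @ $10 = $3,238

COGS = $11,911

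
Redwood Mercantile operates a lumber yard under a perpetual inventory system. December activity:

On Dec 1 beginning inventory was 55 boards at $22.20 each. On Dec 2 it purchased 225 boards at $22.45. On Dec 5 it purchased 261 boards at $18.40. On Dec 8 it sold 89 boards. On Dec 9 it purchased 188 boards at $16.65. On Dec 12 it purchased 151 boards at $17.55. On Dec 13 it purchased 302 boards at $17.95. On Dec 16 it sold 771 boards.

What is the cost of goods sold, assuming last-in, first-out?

Dec 8, 89 sold [LIFO — newest first]: 89 @ $18.40 = $1,637.60
Dec 16, 771 sold [LIFO — newest first]: 302 @ $17.95 + 151 @ $17.55 + 188 @ $16.65 + 130 @ $18.40 = $13,593.15
Total COGS = $1,637.60 + $13,593.15 = $15,230.75
Ending inventory: 55 @ $22.20 + 225 @ $22.45 + 42 @ $18.40 = $7,045.05

COGS = $15,230.75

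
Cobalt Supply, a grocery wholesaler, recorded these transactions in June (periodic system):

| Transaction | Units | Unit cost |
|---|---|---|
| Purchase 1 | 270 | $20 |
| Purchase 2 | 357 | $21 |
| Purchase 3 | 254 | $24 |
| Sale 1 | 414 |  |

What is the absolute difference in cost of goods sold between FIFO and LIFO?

$1,032

FIFO COGS: 270 @ $20 + 144 @ $21 = $8,424
LIFO COGS: 254 @ $24 + 160 @ $21 = $9,456
Difference = |$8,424 − $9,456| = $1,032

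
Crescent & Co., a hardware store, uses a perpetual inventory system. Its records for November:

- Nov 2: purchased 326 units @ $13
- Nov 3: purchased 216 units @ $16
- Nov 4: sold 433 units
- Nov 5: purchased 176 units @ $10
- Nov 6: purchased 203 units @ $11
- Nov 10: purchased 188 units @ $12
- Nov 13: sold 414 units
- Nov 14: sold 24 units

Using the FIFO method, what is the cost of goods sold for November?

Nov 4, 433 sold [FIFO — oldest first]: 326 @ $13 + 107 @ $16 = $5,950
Nov 13, 414 sold [FIFO — oldest first]: 109 @ $16 + 176 @ $10 + 129 @ $11 = $4,923
Nov 14, 24 sold [FIFO — oldest first]: 24 @ $11 = $264
Total COGS = $5,950 + $4,923 + $264 = $11,137
Ending inventory: 50 @ $11 + 188 @ $12 = $2,806

COGS = $11,137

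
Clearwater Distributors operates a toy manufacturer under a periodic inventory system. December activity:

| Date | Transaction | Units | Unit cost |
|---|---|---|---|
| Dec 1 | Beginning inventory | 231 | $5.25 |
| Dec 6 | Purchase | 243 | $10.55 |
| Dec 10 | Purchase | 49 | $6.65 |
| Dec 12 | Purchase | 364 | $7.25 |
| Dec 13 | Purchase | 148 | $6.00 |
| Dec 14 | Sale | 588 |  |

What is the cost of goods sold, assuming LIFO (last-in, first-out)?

COGS = $4,137.70

Dec 14, 588 sold [LIFO — newest first]: 148 @ $6.00 + 364 @ $7.25 + 49 @ $6.65 + 27 @ $10.55 = $4,137.70
Ending inventory: 231 @ $5.25 + 216 @ $10.55 = $3,491.55
Check: goods available $7,629.25 = COGS $4,137.70 + ending $3,491.55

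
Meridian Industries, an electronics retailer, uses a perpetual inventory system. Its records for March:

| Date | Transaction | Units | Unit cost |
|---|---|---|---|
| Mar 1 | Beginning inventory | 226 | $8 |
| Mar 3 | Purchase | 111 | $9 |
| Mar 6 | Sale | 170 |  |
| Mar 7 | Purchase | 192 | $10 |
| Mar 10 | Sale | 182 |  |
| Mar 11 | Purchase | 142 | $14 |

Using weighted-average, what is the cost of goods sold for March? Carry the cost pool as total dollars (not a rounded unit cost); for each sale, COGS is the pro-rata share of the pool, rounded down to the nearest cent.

COGS = $3,094.55

After Mar 1: 226 on hand, pool $1,808.00 (≈ $8.0000 each)
After Mar 3: 337 on hand, pool $2,807.00 (≈ $8.3294 each)
Mar 6, sell 170: 170/337 × $2,807.00 → $1,415.99
After Mar 7: 359 on hand, pool $3,311.01 (≈ $9.2229 each)
Mar 10, sell 182: 182/359 × $3,311.01 → $1,678.56
After Mar 11: 319 on hand, pool $3,620.45 (≈ $11.3494 each)
Total COGS = $1,415.99 + $1,678.56 = $3,094.55
Ending inventory (cost pool remaining) = $3,620.45
Check: goods available $6,715.00 = COGS $3,094.55 + ending $3,620.45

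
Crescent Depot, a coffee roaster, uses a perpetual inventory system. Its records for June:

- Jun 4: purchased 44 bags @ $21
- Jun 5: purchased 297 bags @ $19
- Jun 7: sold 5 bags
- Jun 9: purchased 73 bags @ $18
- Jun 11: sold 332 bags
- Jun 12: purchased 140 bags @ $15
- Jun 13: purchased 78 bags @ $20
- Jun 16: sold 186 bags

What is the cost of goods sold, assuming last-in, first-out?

COGS = $9,510

Jun 7, 5 sold [LIFO — newest first]: 5 @ $19 = $95
Jun 11, 332 sold [LIFO — newest first]: 73 @ $18 + 259 @ $19 = $6,235
Jun 16, 186 sold [LIFO — newest first]: 78 @ $20 + 108 @ $15 = $3,180
Total COGS = $95 + $6,235 + $3,180 = $9,510
Ending inventory: 44 @ $21 + 33 @ $19 + 32 @ $15 = $2,031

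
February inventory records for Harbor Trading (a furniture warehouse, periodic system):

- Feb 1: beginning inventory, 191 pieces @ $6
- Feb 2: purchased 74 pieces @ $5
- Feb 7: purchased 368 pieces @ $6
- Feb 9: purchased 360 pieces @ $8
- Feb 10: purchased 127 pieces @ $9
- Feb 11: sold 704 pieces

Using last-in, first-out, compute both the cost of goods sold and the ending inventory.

Feb 11, 704 sold [LIFO — newest first]: 127 @ $9 + 360 @ $8 + 217 @ $6 = $5,325
Ending inventory: 191 @ $6 + 74 @ $5 + 151 @ $6 = $2,422

COGS = $5,325; ending inventory = $2,422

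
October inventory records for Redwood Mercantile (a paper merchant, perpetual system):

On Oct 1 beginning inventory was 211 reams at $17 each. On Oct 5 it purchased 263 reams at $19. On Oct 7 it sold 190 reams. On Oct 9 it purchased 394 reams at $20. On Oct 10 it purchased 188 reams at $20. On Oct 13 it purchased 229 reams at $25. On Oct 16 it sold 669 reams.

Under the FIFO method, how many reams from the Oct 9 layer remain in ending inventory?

9

Oct 7, 190 sold [FIFO — oldest first]: 190 @ $17 = $3,230
Oct 16, 669 sold [FIFO — oldest first]: 21 @ $17 + 263 @ $19 + 385 @ $20 = $13,054
Total COGS = $3,230 + $13,054 = $16,284
Ending inventory: 9 @ $20 + 188 @ $20 + 229 @ $25 = $9,665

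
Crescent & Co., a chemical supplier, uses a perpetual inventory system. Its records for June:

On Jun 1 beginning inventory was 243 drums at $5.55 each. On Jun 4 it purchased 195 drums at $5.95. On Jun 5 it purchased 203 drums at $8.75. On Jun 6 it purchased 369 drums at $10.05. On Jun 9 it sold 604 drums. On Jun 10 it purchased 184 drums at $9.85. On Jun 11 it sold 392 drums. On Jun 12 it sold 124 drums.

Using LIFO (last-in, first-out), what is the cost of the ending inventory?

Jun 9, 604 sold [LIFO — newest first]: 369 @ $10.05 + 203 @ $8.75 + 32 @ $5.95 = $5,675.10
Jun 11, 392 sold [LIFO — newest first]: 184 @ $9.85 + 163 @ $5.95 + 45 @ $5.55 = $3,032.00
Jun 12, 124 sold [LIFO — newest first]: 124 @ $5.55 = $688.20
Total COGS = $5,675.10 + $3,032.00 + $688.20 = $9,395.30
Ending inventory: 74 @ $5.55 = $410.70

Ending inventory = $410.70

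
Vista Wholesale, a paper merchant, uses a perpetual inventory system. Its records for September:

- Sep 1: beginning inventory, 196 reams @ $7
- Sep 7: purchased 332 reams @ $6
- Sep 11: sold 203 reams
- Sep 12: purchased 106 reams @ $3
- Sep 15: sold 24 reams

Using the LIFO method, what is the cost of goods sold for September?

Sep 11, 203 sold [LIFO — newest first]: 203 @ $6 = $1,218
Sep 15, 24 sold [LIFO — newest first]: 24 @ $3 = $72
Total COGS = $1,218 + $72 = $1,290
Ending inventory: 196 @ $7 + 129 @ $6 + 82 @ $3 = $2,392
Check: goods available $3,682 = COGS $1,290 + ending $2,392

COGS = $1,290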